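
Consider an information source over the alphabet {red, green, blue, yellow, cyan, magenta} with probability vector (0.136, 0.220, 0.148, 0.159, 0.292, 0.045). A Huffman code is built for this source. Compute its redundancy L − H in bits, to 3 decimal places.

Entropy H = −Σ p log₂ p ≈ 2.4217 bits.
Huffman merges: 9/200+17/125→181/1000; 37/250+159/1000→307/1000; 181/1000+11/50→401/1000; 73/250+307/1000→599/1000; 401/1000+599/1000→1. L = 311/125 ≈ 2.4880.
L − H = 2.4880 − 2.4217 = 0.066 bits.

0.066 bits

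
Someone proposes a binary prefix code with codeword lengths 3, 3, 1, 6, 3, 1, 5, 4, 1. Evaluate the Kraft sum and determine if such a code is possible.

With common denominator 2^6 = 64: Σ 2^(−ℓᵢ) = 8/64 + 8/64 + 32/64 + 1/64 + 8/64 + 32/64 + 2/64 + 4/64 + 32/64 = 127/64 = 1.984375.
Kraft's inequality requires Σ ≤ 1; here Σ = 1.984375 > 1, so no such prefix code exists.

1.984375; no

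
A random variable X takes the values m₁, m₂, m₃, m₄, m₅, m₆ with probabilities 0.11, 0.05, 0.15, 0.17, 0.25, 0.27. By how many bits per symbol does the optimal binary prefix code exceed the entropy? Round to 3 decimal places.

0.048 bits

Entropy H = −Σ p log₂ p ≈ 2.4215 bits.
Huffman merges: 1/20+11/100→4/25; 3/20+4/25→31/100; 17/100+1/4→21/50; 27/100+31/100→29/50; 21/50+29/50→1. L = 247/100 ≈ 2.4700.
L − H = 2.4700 − 2.4215 = 0.048 bits.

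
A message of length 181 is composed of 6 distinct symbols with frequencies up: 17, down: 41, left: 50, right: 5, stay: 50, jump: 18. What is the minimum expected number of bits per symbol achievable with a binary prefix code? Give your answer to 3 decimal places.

Probabilities are the counts divided by 181.
Repeatedly combine the two least-probable nodes; the expected code length is the sum of the merged weights.
merge 5/181 + 17/181 → 22/181
merge 18/181 + 22/181 → 40/181
merge 40/181 + 41/181 → 81/181
merge 50/181 + 50/181 → 100/181
merge 81/181 + 100/181 → 1
L = 22/181 + 40/181 + 81/181 + 100/181 + 1 = 424/181 ≈ 2.343 bits/symbol.

2.343 bits/symbol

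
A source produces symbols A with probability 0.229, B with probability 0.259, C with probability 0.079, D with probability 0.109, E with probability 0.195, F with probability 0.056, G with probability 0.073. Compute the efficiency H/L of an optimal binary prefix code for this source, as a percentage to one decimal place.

98.6%

Entropy H = −Σ p log₂ p ≈ 2.5980 bits.
Huffman merges: 7/125+73/1000→129/1000; 79/1000+109/1000→47/250; 129/1000+47/250→317/1000; 39/200+229/1000→53/125; 259/1000+317/1000→72/125; 53/125+72/125→1. L = 1317/500 ≈ 2.6340.
Efficiency = H/L = 2.5980/2.6340 = 98.6%.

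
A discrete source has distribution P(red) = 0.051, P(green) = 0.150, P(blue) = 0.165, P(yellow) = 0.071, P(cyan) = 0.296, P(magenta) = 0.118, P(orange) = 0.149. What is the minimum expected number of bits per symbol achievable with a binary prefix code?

Repeatedly combine the two least-probable nodes; the expected code length is the sum of the merged weights.
merge 51/1000 + 71/1000 → 61/500
merge 59/500 + 61/500 → 6/25
merge 149/1000 + 3/20 → 299/1000
merge 33/200 + 6/25 → 81/200
merge 37/125 + 299/1000 → 119/200
merge 81/200 + 119/200 → 1
L = 61/500 + 6/25 + 299/1000 + 81/200 + 119/200 + 1 = 2661/1000 = 2.661 bits/symbol.

2.661 bits/symbol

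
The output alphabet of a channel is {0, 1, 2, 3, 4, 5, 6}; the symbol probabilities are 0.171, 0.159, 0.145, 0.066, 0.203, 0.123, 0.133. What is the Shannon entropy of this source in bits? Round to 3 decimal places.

2.746 bits

H = −Σ pᵢ log₂ pᵢ.
−0.171·log₂(0.171) = 0.4357
−0.159·log₂(0.159) = 0.4218
−0.145·log₂(0.145) = 0.4040
−0.066·log₂(0.066) = 0.2588
−0.203·log₂(0.203) = 0.4670
−0.123·log₂(0.123) = 0.3719
−0.133·log₂(0.133) = 0.3871
Sum ≈ 2.7462 → 2.746 bits.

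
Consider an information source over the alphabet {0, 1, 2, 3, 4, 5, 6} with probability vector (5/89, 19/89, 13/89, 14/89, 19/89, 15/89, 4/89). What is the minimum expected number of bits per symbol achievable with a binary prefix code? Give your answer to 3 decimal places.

2.674 bits/symbol

Repeatedly combine the two least-probable nodes; the expected code length is the sum of the merged weights.
merge 4/89 + 5/89 → 9/89
merge 9/89 + 13/89 → 22/89
merge 14/89 + 15/89 → 29/89
merge 19/89 + 19/89 → 38/89
merge 22/89 + 29/89 → 51/89
merge 38/89 + 51/89 → 1
L = 9/89 + 22/89 + 29/89 + 38/89 + 51/89 + 1 = 238/89 ≈ 2.674 bits/symbol.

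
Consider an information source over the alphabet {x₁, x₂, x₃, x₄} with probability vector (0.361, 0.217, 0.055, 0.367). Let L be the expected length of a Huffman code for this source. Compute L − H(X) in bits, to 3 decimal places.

Entropy H = −Σ p log₂ p ≈ 1.7698 bits.
Huffman merges: 11/200+217/1000→34/125; 34/125+361/1000→633/1000; 367/1000+633/1000→1. L = 381/200 ≈ 1.9050.
L − H = 1.9050 − 1.7698 = 0.135 bits.

0.135 bits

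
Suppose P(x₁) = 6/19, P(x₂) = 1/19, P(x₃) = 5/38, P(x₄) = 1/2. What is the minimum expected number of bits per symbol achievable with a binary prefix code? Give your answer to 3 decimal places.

Repeatedly combine the two least-probable nodes; the expected code length is the sum of the merged weights.
merge 1/19 + 5/38 → 7/38
merge 7/38 + 6/19 → 1/2
merge 1/2 + 1/2 → 1
L = 7/38 + 1/2 + 1 = 32/19 ≈ 1.684 bits/symbol.

1.684 bits/symbol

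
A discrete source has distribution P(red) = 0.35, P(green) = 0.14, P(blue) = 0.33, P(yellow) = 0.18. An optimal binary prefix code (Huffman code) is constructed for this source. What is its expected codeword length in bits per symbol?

1.97 bits/symbol

Repeatedly combine the two least-probable nodes; the expected code length is the sum of the merged weights.
merge 7/50 + 9/50 → 8/25
merge 8/25 + 33/100 → 13/20
merge 7/20 + 13/20 → 1
L = 8/25 + 13/20 + 1 = 197/100 = 1.97 bits/symbol.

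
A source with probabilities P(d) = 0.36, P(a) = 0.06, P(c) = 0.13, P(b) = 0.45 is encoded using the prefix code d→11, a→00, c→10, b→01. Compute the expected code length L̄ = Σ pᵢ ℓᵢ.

L̄ = Σ pᵢ·ℓᵢ = 0.36·2 + 0.06·2 + 0.13·2 + 0.45·2 = 2 bits/symbol.

2 bits/symbol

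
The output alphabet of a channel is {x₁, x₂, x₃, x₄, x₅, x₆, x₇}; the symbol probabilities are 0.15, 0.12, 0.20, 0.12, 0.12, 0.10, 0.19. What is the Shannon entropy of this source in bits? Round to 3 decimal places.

2.764 bits

H = −Σ pᵢ log₂ pᵢ.
−0.15·log₂(0.15) = 0.4105
−0.12·log₂(0.12) = 0.3671
−0.20·log₂(0.20) = 0.4644
−0.12·log₂(0.12) = 0.3671
−0.12·log₂(0.12) = 0.3671
−0.10·log₂(0.10) = 0.3322
−0.19·log₂(0.19) = 0.4552
Sum ≈ 2.7636 → 2.764 bits.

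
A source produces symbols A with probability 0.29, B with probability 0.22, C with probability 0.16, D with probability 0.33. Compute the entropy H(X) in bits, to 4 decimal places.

H = −Σ pᵢ log₂ pᵢ.
−0.29·log₂(0.29) = 0.5179
−0.22·log₂(0.22) = 0.4806
−0.16·log₂(0.16) = 0.4230
−0.33·log₂(0.33) = 0.5278
Sum ≈ 1.9493 → 1.9493 bits.

1.9493 bits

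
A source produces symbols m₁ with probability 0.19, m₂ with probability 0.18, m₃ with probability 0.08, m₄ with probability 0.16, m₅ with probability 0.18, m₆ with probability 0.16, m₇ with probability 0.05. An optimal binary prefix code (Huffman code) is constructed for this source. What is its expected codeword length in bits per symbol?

2.76 bits/symbol

Repeatedly combine the two least-probable nodes; the expected code length is the sum of the merged weights.
merge 1/20 + 2/25 → 13/100
merge 13/100 + 4/25 → 29/100
merge 4/25 + 9/50 → 17/50
merge 9/50 + 19/100 → 37/100
merge 29/100 + 17/50 → 63/100
merge 37/100 + 63/100 → 1
L = 13/100 + 29/100 + 17/50 + 37/100 + 63/100 + 1 = 69/25 = 2.76 bits/symbol.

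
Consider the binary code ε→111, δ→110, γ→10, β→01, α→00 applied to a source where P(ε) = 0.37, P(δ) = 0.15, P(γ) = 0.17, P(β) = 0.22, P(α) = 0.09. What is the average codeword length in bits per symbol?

L̄ = Σ pᵢ·ℓᵢ = 0.37·3 + 0.15·3 + 0.17·2 + 0.22·2 + 0.09·2 = 2.52 bits/symbol.

2.52 bits/symbol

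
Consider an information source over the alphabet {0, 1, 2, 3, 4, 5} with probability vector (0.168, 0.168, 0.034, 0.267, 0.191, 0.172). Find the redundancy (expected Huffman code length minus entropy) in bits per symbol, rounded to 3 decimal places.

Entropy H = −Σ p log₂ p ≈ 2.4322 bits.
Huffman merges: 17/500+21/125→101/500; 21/125+43/250→17/50; 191/1000+101/500→393/1000; 267/1000+17/50→607/1000; 393/1000+607/1000→1. L = 1271/500 ≈ 2.5420.
L − H = 2.5420 − 2.4322 = 0.110 bits.

0.110 bits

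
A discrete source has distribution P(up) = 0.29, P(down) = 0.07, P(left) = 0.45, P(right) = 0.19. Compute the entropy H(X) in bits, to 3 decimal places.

H = −Σ pᵢ log₂ pᵢ.
−0.29·log₂(0.29) = 0.5179
−0.07·log₂(0.07) = 0.2686
−0.45·log₂(0.45) = 0.5184
−0.19·log₂(0.19) = 0.4552
Sum ≈ 1.7601 → 1.760 bits.

1.760 bits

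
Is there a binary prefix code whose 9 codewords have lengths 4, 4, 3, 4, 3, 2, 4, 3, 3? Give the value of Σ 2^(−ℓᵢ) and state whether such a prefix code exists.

With common denominator 2^4 = 16: Σ 2^(−ℓᵢ) = 1/16 + 1/16 + 2/16 + 1/16 + 2/16 + 4/16 + 1/16 + 2/16 + 2/16 = 16/16 = 1.
Kraft's inequality requires Σ ≤ 1; here Σ = 1 ≤ 1, so such a prefix code exists.

1; yes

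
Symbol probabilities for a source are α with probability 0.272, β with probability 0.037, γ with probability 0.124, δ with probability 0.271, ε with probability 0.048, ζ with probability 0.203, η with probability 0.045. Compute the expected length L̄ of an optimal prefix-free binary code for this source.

Repeatedly combine the two least-probable nodes; the expected code length is the sum of the merged weights.
merge 37/1000 + 9/200 → 41/500
merge 6/125 + 41/500 → 13/100
merge 31/250 + 13/100 → 127/500
merge 203/1000 + 127/500 → 457/1000
merge 271/1000 + 34/125 → 543/1000
merge 457/1000 + 543/1000 → 1
L = 41/500 + 13/100 + 127/500 + 457/1000 + 543/1000 + 1 = 1233/500 = 2.466 bits/symbol.

2.466 bits/symbol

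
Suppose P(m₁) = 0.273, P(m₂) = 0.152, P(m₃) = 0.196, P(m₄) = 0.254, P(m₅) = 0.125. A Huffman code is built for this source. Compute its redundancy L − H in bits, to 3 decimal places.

0.015 bits

Entropy H = −Σ p log₂ p ≈ 2.2624 bits.
Huffman merges: 1/8+19/125→277/1000; 49/250+127/500→9/20; 273/1000+277/1000→11/20; 9/20+11/20→1. L = 2277/1000 ≈ 2.2770.
L − H = 2.2770 − 2.2624 = 0.015 bits.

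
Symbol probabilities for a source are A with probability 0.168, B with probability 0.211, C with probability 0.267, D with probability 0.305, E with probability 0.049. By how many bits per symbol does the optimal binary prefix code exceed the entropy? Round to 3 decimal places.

0.067 bits

Entropy H = −Σ p log₂ p ≈ 2.1503 bits.
Huffman merges: 49/1000+21/125→217/1000; 211/1000+217/1000→107/250; 267/1000+61/200→143/250; 107/250+143/250→1. L = 2217/1000 ≈ 2.2170.
L − H = 2.2170 − 2.1503 = 0.067 bits.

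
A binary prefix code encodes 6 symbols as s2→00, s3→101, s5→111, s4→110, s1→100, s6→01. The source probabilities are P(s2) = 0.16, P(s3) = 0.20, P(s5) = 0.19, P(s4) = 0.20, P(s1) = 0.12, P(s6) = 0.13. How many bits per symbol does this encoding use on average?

2.71 bits/symbol

L̄ = Σ pᵢ·ℓᵢ = 0.16·2 + 0.20·3 + 0.19·3 + 0.20·3 + 0.12·3 + 0.13·2 = 2.71 bits/symbol.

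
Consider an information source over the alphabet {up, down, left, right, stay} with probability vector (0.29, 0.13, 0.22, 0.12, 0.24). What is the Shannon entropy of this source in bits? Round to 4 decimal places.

H = −Σ pᵢ log₂ pᵢ.
−0.29·log₂(0.29) = 0.5179
−0.13·log₂(0.13) = 0.3826
−0.22·log₂(0.22) = 0.4806
−0.12·log₂(0.12) = 0.3671
−0.24·log₂(0.24) = 0.4941
Sum ≈ 2.2423 → 2.2423 bits.

2.2423 bits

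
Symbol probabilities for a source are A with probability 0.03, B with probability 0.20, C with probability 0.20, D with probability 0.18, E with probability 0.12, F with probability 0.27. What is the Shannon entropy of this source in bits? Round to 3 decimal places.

H = −Σ pᵢ log₂ pᵢ.
−0.03·log₂(0.03) = 0.1518
−0.20·log₂(0.20) = 0.4644
−0.20·log₂(0.20) = 0.4644
−0.18·log₂(0.18) = 0.4453
−0.12·log₂(0.12) = 0.3671
−0.27·log₂(0.27) = 0.5100
Sum ≈ 2.4029 → 2.403 bits.

2.403 bits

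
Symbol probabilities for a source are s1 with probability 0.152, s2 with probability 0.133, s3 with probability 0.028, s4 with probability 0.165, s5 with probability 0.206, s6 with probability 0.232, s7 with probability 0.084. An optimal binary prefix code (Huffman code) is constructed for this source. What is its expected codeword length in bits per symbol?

2.674 bits/symbol

Repeatedly combine the two least-probable nodes; the expected code length is the sum of the merged weights.
merge 7/250 + 21/250 → 14/125
merge 14/125 + 133/1000 → 49/200
merge 19/125 + 33/200 → 317/1000
merge 103/500 + 29/125 → 219/500
merge 49/200 + 317/1000 → 281/500
merge 219/500 + 281/500 → 1
L = 14/125 + 49/200 + 317/1000 + 219/500 + 281/500 + 1 = 1337/500 = 2.674 bits/symbol.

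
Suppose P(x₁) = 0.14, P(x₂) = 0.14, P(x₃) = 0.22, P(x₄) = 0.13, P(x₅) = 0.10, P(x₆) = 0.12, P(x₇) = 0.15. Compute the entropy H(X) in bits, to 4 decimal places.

2.7672 bits

H = −Σ pᵢ log₂ pᵢ.
−0.14·log₂(0.14) = 0.3971
−0.14·log₂(0.14) = 0.3971
−0.22·log₂(0.22) = 0.4806
−0.13·log₂(0.13) = 0.3826
−0.10·log₂(0.10) = 0.3322
−0.12·log₂(0.12) = 0.3671
−0.15·log₂(0.15) = 0.4105
Sum ≈ 2.7672 → 2.7672 bits.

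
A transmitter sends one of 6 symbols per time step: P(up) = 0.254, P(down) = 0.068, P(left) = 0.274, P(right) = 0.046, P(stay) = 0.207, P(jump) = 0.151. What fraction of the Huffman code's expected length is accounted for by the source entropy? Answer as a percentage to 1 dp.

99.4%

Entropy H = −Σ p log₂ p ≈ 2.3642 bits.
Huffman merges: 23/500+17/250→57/500; 57/500+151/1000→53/200; 207/1000+127/500→461/1000; 53/200+137/500→539/1000; 461/1000+539/1000→1. L = 2379/1000 ≈ 2.3790.
Efficiency = H/L = 2.3642/2.3790 = 99.4%.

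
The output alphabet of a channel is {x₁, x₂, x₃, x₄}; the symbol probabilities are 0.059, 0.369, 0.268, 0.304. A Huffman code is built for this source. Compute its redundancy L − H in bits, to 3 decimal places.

Entropy H = −Σ p log₂ p ≈ 1.8030 bits.
Huffman merges: 59/1000+67/250→327/1000; 38/125+327/1000→631/1000; 369/1000+631/1000→1. L = 979/500 ≈ 1.9580.
L − H = 1.9580 − 1.8030 = 0.155 bits.

0.155 bits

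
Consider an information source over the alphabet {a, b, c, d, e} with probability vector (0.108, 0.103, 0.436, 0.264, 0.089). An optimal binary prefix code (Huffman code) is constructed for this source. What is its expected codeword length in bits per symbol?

Repeatedly combine the two least-probable nodes; the expected code length is the sum of the merged weights.
merge 89/1000 + 103/1000 → 24/125
merge 27/250 + 24/125 → 3/10
merge 33/125 + 3/10 → 141/250
merge 109/250 + 141/250 → 1
L = 24/125 + 3/10 + 141/250 + 1 = 257/125 = 2.056 bits/symbol.

2.056 bits/symbol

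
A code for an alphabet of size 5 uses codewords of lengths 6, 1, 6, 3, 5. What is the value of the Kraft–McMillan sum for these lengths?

With common denominator 2^6 = 64: Σ 2^(−ℓᵢ) = 1/64 + 32/64 + 1/64 + 8/64 + 2/64 = 44/64 = 0.6875.

0.6875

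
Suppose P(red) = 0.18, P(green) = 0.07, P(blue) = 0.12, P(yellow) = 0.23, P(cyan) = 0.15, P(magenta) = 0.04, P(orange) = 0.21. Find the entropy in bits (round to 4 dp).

2.6377 bits

H = −Σ pᵢ log₂ pᵢ.
−0.18·log₂(0.18) = 0.4453
−0.07·log₂(0.07) = 0.2686
−0.12·log₂(0.12) = 0.3671
−0.23·log₂(0.23) = 0.4877
−0.15·log₂(0.15) = 0.4105
−0.04·log₂(0.04) = 0.1858
−0.21·log₂(0.21) = 0.4728
Sum ≈ 2.6377 → 2.6377 bits.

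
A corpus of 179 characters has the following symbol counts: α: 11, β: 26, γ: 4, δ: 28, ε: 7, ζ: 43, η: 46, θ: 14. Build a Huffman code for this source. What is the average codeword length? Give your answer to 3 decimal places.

Probabilities are the counts divided by 179.
Repeatedly combine the two least-probable nodes; the expected code length is the sum of the merged weights.
merge 4/179 + 7/179 → 11/179
merge 11/179 + 11/179 → 22/179
merge 14/179 + 22/179 → 36/179
merge 26/179 + 28/179 → 54/179
merge 36/179 + 43/179 → 79/179
merge 46/179 + 54/179 → 100/179
merge 79/179 + 100/179 → 1
L = 11/179 + 22/179 + 36/179 + 54/179 + 79/179 + 100/179 + 1 = 481/179 ≈ 2.687 bits/symbol.

2.687 bits/symbol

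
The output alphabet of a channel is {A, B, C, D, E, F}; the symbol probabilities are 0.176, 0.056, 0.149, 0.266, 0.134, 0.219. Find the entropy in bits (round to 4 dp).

2.4598 bits

H = −Σ pᵢ log₂ pᵢ.
−0.176·log₂(0.176) = 0.4411
−0.056·log₂(0.056) = 0.2329
−0.149·log₂(0.149) = 0.4092
−0.266·log₂(0.266) = 0.5082
−0.134·log₂(0.134) = 0.3886
−0.219·log₂(0.219) = 0.4798
Sum ≈ 2.4598 → 2.4598 bits.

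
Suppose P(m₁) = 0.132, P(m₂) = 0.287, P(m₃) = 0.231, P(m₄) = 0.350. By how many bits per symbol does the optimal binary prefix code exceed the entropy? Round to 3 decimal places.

Entropy H = −Σ p log₂ p ≈ 1.9209 bits.
Huffman merges: 33/250+231/1000→363/1000; 287/1000+7/20→637/1000; 363/1000+637/1000→1. L = 2 ≈ 2.0000.
L − H = 2.0000 − 1.9209 = 0.079 bits.

0.079 bits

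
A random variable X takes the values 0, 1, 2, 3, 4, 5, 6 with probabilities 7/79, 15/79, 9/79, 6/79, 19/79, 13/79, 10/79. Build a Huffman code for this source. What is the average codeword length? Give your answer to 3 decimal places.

Repeatedly combine the two least-probable nodes; the expected code length is the sum of the merged weights.
merge 6/79 + 7/79 → 13/79
merge 9/79 + 10/79 → 19/79
merge 13/79 + 13/79 → 26/79
merge 15/79 + 19/79 → 34/79
merge 19/79 + 26/79 → 45/79
merge 34/79 + 45/79 → 1
L = 13/79 + 19/79 + 26/79 + 34/79 + 45/79 + 1 = 216/79 ≈ 2.734 bits/symbol.

2.734 bits/symbol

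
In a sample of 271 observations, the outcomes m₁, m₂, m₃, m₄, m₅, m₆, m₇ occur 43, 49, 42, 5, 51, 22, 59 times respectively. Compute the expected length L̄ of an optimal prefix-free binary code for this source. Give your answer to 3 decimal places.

Probabilities are the counts divided by 271.
Repeatedly combine the two least-probable nodes; the expected code length is the sum of the merged weights.
merge 5/271 + 22/271 → 27/271
merge 27/271 + 42/271 → 69/271
merge 43/271 + 49/271 → 92/271
merge 51/271 + 59/271 → 110/271
merge 69/271 + 92/271 → 161/271
merge 110/271 + 161/271 → 1
L = 27/271 + 69/271 + 92/271 + 110/271 + 161/271 + 1 = 730/271 ≈ 2.694 bits/symbol.

2.694 bits/symbol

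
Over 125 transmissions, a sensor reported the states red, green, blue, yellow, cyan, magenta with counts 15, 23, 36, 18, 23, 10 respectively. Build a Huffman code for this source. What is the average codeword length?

Probabilities are the counts divided by 125.
Repeatedly combine the two least-probable nodes; the expected code length is the sum of the merged weights.
merge 2/25 + 3/25 → 1/5
merge 18/125 + 23/125 → 41/125
merge 23/125 + 1/5 → 48/125
merge 36/125 + 41/125 → 77/125
merge 48/125 + 77/125 → 1
L = 1/5 + 41/125 + 48/125 + 77/125 + 1 = 316/125 = 2.528 bits/symbol.

2.528 bits/symbol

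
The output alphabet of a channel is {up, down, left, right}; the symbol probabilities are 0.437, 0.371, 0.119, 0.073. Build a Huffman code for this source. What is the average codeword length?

1.755 bits/symbol

Repeatedly combine the two least-probable nodes; the expected code length is the sum of the merged weights.
merge 73/1000 + 119/1000 → 24/125
merge 24/125 + 371/1000 → 563/1000
merge 437/1000 + 563/1000 → 1
L = 24/125 + 563/1000 + 1 = 351/200 = 1.755 bits/symbol.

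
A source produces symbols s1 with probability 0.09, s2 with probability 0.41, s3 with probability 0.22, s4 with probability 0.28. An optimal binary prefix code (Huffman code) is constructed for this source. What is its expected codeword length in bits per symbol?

Repeatedly combine the two least-probable nodes; the expected code length is the sum of the merged weights.
merge 9/100 + 11/50 → 31/100
merge 7/25 + 31/100 → 59/100
merge 41/100 + 59/100 → 1
L = 31/100 + 59/100 + 1 = 19/10 = 1.9 bits/symbol.

1.9 bits/symbol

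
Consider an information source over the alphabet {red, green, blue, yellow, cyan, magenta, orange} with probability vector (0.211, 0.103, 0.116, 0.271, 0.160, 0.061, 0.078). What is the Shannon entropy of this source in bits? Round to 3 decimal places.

2.639 bits

H = −Σ pᵢ log₂ pᵢ.
−0.211·log₂(0.211) = 0.4736
−0.103·log₂(0.103) = 0.3378
−0.116·log₂(0.116) = 0.3605
−0.271·log₂(0.271) = 0.5105
−0.160·log₂(0.160) = 0.4230
−0.061·log₂(0.061) = 0.2461
−0.078·log₂(0.078) = 0.2871
Sum ≈ 2.6386 → 2.639 bits.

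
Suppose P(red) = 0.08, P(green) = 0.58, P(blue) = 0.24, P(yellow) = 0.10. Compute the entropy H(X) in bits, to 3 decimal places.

H = −Σ pᵢ log₂ pᵢ.
−0.08·log₂(0.08) = 0.2915
−0.58·log₂(0.58) = 0.4558
−0.24·log₂(0.24) = 0.4941
−0.10·log₂(0.10) = 0.3322
Sum ≈ 1.5736 → 1.574 bits.

1.574 bits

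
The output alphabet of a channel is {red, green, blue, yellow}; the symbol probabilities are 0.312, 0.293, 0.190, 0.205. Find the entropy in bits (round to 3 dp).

1.967 bits

H = −Σ pᵢ log₂ pᵢ.
−0.312·log₂(0.312) = 0.5243
−0.293·log₂(0.293) = 0.5189
−0.190·log₂(0.190) = 0.4552
−0.205·log₂(0.205) = 0.4687
Sum ≈ 1.9671 → 1.967 bits.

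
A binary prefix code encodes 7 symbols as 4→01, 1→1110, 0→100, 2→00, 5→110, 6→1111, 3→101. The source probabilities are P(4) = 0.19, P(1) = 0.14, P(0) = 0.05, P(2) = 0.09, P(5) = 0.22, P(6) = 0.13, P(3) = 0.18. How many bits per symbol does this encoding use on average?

L̄ = Σ pᵢ·ℓᵢ = 0.19·2 + 0.14·4 + 0.05·3 + 0.09·2 + 0.22·3 + 0.13·4 + 0.18·3 = 2.99 bits/symbol.

2.99 bits/symbol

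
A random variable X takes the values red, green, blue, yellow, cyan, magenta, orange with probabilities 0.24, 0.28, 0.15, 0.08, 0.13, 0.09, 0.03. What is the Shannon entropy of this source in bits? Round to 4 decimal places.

H = −Σ pᵢ log₂ pᵢ.
−0.24·log₂(0.24) = 0.4941
−0.28·log₂(0.28) = 0.5142
−0.15·log₂(0.15) = 0.4105
−0.08·log₂(0.08) = 0.2915
−0.13·log₂(0.13) = 0.3826
−0.09·log₂(0.09) = 0.3127
−0.03·log₂(0.03) = 0.1518
Sum ≈ 2.5575 → 2.5575 bits.

2.5575 bits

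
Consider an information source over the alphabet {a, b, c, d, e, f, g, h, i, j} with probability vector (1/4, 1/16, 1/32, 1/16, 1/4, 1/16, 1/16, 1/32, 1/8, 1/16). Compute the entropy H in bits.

2.9375 bits

Each probability is a power of 1/2, so log₂(1/p) is an integer.
H = Σ p·log₂(1/p) = 1/4·2 + 1/16·4 + 1/32·5 + 1/16·4 + 1/4·2 + 1/16·4 + 1/16·4 + 1/32·5 + 1/8·3 + 1/16·4 = 2.9375 bits.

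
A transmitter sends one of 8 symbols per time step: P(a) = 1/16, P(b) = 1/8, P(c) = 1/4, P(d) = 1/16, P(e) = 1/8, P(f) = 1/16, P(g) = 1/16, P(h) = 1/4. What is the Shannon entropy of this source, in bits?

Each probability is a power of 1/2, so log₂(1/p) is an integer.
H = Σ p·log₂(1/p) = 1/16·4 + 1/8·3 + 1/4·2 + 1/16·4 + 1/8·3 + 1/16·4 + 1/16·4 + 1/4·2 = 2.75 bits.

2.75 bits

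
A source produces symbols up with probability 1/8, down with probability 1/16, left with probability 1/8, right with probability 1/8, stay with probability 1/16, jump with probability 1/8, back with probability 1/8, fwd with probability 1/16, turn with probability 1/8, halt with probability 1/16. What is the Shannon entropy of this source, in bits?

3.25 bits

Each probability is a power of 1/2, so log₂(1/p) is an integer.
H = Σ p·log₂(1/p) = 1/8·3 + 1/16·4 + 1/8·3 + 1/8·3 + 1/16·4 + 1/8·3 + 1/8·3 + 1/16·4 + 1/8·3 + 1/16·4 = 3.25 bits.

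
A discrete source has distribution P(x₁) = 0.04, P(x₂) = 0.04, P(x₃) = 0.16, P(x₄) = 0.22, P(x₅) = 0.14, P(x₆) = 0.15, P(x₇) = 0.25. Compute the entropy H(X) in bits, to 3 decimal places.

2.583 bits

H = −Σ pᵢ log₂ pᵢ.
−0.04·log₂(0.04) = 0.1858
−0.04·log₂(0.04) = 0.1858
−0.16·log₂(0.16) = 0.4230
−0.22·log₂(0.22) = 0.4806
−0.14·log₂(0.14) = 0.3971
−0.15·log₂(0.15) = 0.4105
−0.25·log₂(0.25) = 0.5000
Sum ≈ 2.5828 → 2.583 bits.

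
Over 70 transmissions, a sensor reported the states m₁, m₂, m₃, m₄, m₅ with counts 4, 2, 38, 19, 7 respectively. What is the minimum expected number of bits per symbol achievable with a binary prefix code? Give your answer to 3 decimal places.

1.729 bits/symbol

Probabilities are the counts divided by 70.
Repeatedly combine the two least-probable nodes; the expected code length is the sum of the merged weights.
merge 1/35 + 2/35 → 3/35
merge 3/35 + 1/10 → 13/70
merge 13/70 + 19/70 → 16/35
merge 16/35 + 19/35 → 1
L = 3/35 + 13/70 + 16/35 + 1 = 121/70 ≈ 1.729 bits/symbol.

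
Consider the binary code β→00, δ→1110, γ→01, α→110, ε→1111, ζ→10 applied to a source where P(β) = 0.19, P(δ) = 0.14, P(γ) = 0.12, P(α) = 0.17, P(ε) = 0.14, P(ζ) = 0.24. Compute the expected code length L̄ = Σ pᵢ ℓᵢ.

L̄ = Σ pᵢ·ℓᵢ = 0.19·2 + 0.14·4 + 0.12·2 + 0.17·3 + 0.14·4 + 0.24·2 = 2.73 bits/symbol.

2.73 bits/symbol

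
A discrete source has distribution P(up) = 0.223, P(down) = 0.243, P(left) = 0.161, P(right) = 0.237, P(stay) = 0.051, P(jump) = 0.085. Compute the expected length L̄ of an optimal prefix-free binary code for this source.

Repeatedly combine the two least-probable nodes; the expected code length is the sum of the merged weights.
merge 51/1000 + 17/200 → 17/125
merge 17/125 + 161/1000 → 297/1000
merge 223/1000 + 237/1000 → 23/50
merge 243/1000 + 297/1000 → 27/50
merge 23/50 + 27/50 → 1
L = 17/125 + 297/1000 + 23/50 + 27/50 + 1 = 2433/1000 = 2.433 bits/symbol.

2.433 bits/symbol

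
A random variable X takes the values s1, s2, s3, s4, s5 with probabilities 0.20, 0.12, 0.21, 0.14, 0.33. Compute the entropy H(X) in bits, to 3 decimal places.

H = −Σ pᵢ log₂ pᵢ.
−0.20·log₂(0.20) = 0.4644
−0.12·log₂(0.12) = 0.3671
−0.21·log₂(0.21) = 0.4728
−0.14·log₂(0.14) = 0.3971
−0.33·log₂(0.33) = 0.5278
Sum ≈ 2.2292 → 2.229 bits.

2.229 bits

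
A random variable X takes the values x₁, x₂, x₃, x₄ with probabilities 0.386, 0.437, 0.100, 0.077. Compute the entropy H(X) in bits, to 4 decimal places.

H = −Σ pᵢ log₂ pᵢ.
−0.386·log₂(0.386) = 0.5301
−0.437·log₂(0.437) = 0.5219
−0.100·log₂(0.100) = 0.3322
−0.077·log₂(0.077) = 0.2848
Sum ≈ 1.6690 → 1.6690 bits.

1.6690 bits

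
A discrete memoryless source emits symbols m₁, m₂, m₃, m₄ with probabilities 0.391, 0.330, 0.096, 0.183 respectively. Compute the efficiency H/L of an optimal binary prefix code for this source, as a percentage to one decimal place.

97.0%

Entropy H = −Σ p log₂ p ≈ 1.8305 bits.
Huffman merges: 12/125+183/1000→279/1000; 279/1000+33/100→609/1000; 391/1000+609/1000→1. L = 236/125 ≈ 1.8880.
Efficiency = H/L = 1.8305/1.8880 = 97.0%.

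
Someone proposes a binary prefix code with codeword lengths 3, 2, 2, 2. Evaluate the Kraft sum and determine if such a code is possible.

0.875; yes

With common denominator 2^3 = 8: Σ 2^(−ℓᵢ) = 1/8 + 2/8 + 2/8 + 2/8 = 7/8 = 0.875.
Kraft's inequality requires Σ ≤ 1; here Σ = 0.875 ≤ 1, so such a prefix code exists.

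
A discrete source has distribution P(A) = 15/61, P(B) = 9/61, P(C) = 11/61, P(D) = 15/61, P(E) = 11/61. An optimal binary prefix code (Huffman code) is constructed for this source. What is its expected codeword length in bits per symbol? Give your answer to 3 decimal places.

2.328 bits/symbol

Repeatedly combine the two least-probable nodes; the expected code length is the sum of the merged weights.
merge 9/61 + 11/61 → 20/61
merge 11/61 + 15/61 → 26/61
merge 15/61 + 20/61 → 35/61
merge 26/61 + 35/61 → 1
L = 20/61 + 26/61 + 35/61 + 1 = 142/61 ≈ 2.328 bits/symbol.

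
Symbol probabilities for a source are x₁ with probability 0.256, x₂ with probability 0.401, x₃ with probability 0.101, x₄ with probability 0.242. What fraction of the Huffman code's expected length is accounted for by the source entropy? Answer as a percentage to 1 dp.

Entropy H = −Σ p log₂ p ≈ 1.8613 bits.
Huffman merges: 101/1000+121/500→343/1000; 32/125+343/1000→599/1000; 401/1000+599/1000→1. L = 971/500 ≈ 1.9420.
Efficiency = H/L = 1.8613/1.9420 = 95.8%.

95.8%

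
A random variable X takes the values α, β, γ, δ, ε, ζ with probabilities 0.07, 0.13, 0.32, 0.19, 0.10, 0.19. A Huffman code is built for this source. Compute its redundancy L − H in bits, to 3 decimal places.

0.050 bits

Entropy H = −Σ p log₂ p ≈ 2.4199 bits.
Huffman merges: 7/100+1/10→17/100; 13/100+17/100→3/10; 19/100+19/100→19/50; 3/10+8/25→31/50; 19/50+31/50→1. L = 247/100 ≈ 2.4700.
L − H = 2.4700 − 2.4199 = 0.050 bits.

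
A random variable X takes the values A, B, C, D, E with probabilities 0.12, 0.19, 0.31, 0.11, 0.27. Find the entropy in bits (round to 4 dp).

2.2064 bits

H = −Σ pᵢ log₂ pᵢ.
−0.12·log₂(0.12) = 0.3671
−0.19·log₂(0.19) = 0.4552
−0.31·log₂(0.31) = 0.5238
−0.11·log₂(0.11) = 0.3503
−0.27·log₂(0.27) = 0.5100
Sum ≈ 2.2064 → 2.2064 bits.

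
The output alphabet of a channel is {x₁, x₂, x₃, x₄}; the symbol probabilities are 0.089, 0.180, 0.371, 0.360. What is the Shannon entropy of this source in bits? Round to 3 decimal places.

1.817 bits

H = −Σ pᵢ log₂ pᵢ.
−0.089·log₂(0.089) = 0.3106
−0.180·log₂(0.180) = 0.4453
−0.371·log₂(0.371) = 0.5307
−0.360·log₂(0.360) = 0.5306
Sum ≈ 1.8173 → 1.817 bits.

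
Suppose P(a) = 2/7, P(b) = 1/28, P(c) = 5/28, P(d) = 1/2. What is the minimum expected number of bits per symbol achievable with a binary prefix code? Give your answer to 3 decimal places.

Repeatedly combine the two least-probable nodes; the expected code length is the sum of the merged weights.
merge 1/28 + 5/28 → 3/14
merge 3/14 + 2/7 → 1/2
merge 1/2 + 1/2 → 1
L = 3/14 + 1/2 + 1 = 12/7 ≈ 1.714 bits/symbol.

1.714 bits/symbol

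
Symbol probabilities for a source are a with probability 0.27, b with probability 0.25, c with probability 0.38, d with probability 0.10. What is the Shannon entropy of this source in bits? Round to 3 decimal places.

1.873 bits

H = −Σ pᵢ log₂ pᵢ.
−0.27·log₂(0.27) = 0.5100
−0.25·log₂(0.25) = 0.5000
−0.38·log₂(0.38) = 0.5305
−0.10·log₂(0.10) = 0.3322
Sum ≈ 1.8727 → 1.873 bits.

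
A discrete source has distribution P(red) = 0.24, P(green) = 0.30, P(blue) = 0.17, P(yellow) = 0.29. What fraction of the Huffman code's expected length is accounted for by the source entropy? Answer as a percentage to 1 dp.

Entropy H = −Σ p log₂ p ≈ 1.9677 bits.
Huffman merges: 17/100+6/25→41/100; 29/100+3/10→59/100; 41/100+59/100→1. L = 2 ≈ 2.0000.
Efficiency = H/L = 1.9677/2.0000 = 98.4%.

98.4%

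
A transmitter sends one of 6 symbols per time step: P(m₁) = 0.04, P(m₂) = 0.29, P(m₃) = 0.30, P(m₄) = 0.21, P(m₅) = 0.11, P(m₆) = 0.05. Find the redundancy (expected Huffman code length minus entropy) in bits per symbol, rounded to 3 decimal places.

Entropy H = −Σ p log₂ p ≈ 2.2640 bits.
Huffman merges: 1/25+1/20→9/100; 9/100+11/100→1/5; 1/5+21/100→41/100; 29/100+3/10→59/100; 41/100+59/100→1. L = 229/100 ≈ 2.2900.
L − H = 2.2900 − 2.2640 = 0.026 bits.

0.026 bits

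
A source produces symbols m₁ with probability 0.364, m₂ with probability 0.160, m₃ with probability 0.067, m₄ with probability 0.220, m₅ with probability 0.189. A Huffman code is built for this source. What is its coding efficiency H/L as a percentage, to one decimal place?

96.5%

Entropy H = −Σ p log₂ p ≈ 2.1498 bits.
Huffman merges: 67/1000+4/25→227/1000; 189/1000+11/50→409/1000; 227/1000+91/250→591/1000; 409/1000+591/1000→1. L = 2227/1000 ≈ 2.2270.
Efficiency = H/L = 2.1498/2.2270 = 96.5%.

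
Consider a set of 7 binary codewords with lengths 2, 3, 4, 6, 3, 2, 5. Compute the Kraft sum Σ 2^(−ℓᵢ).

0.859375

With common denominator 2^6 = 64: Σ 2^(−ℓᵢ) = 16/64 + 8/64 + 4/64 + 1/64 + 8/64 + 16/64 + 2/64 = 55/64 = 0.859375.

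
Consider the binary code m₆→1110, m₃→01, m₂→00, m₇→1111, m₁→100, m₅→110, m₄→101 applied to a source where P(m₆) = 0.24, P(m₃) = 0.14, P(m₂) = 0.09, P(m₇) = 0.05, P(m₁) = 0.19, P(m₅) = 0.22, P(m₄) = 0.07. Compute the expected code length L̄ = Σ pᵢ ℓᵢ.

L̄ = Σ pᵢ·ℓᵢ = 0.24·4 + 0.14·2 + 0.09·2 + 0.05·4 + 0.19·3 + 0.22·3 + 0.07·3 = 3.06 bits/symbol.

3.06 bits/symbol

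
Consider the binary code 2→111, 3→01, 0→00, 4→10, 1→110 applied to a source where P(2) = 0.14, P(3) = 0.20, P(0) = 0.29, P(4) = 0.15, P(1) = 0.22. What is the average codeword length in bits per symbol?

L̄ = Σ pᵢ·ℓᵢ = 0.14·3 + 0.20·2 + 0.29·2 + 0.15·2 + 0.22·3 = 2.36 bits/symbol.

2.36 bits/symbol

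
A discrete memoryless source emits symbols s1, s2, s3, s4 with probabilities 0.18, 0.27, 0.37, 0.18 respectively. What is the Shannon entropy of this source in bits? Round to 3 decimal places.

H = −Σ pᵢ log₂ pᵢ.
−0.18·log₂(0.18) = 0.4453
−0.27·log₂(0.27) = 0.5100
−0.37·log₂(0.37) = 0.5307
−0.18·log₂(0.18) = 0.4453
Sum ≈ 1.9314 → 1.931 bits.

1.931 bits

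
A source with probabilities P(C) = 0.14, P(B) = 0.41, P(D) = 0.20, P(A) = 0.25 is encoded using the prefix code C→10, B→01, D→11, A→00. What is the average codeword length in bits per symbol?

2 bits/symbol

L̄ = Σ pᵢ·ℓᵢ = 0.14·2 + 0.41·2 + 0.20·2 + 0.25·2 = 2 bits/symbol.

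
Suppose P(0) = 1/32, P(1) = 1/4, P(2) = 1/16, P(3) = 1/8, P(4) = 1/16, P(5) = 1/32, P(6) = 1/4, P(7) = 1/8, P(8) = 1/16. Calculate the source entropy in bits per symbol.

2.8125 bits

Each probability is a power of 1/2, so log₂(1/p) is an integer.
H = Σ p·log₂(1/p) = 1/32·5 + 1/4·2 + 1/16·4 + 1/8·3 + 1/16·4 + 1/32·5 + 1/4·2 + 1/8·3 + 1/16·4 = 2.8125 bits.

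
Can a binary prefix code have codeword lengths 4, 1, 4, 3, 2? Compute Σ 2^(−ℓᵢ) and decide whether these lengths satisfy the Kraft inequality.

1; yes

With common denominator 2^4 = 16: Σ 2^(−ℓᵢ) = 1/16 + 8/16 + 1/16 + 2/16 + 4/16 = 16/16 = 1.
Kraft's inequality requires Σ ≤ 1; here Σ = 1 ≤ 1, so such a prefix code exists.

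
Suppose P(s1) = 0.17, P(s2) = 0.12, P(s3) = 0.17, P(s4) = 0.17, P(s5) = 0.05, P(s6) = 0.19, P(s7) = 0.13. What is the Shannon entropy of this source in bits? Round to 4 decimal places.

H = −Σ pᵢ log₂ pᵢ.
−0.17·log₂(0.17) = 0.4346
−0.12·log₂(0.12) = 0.3671
−0.17·log₂(0.17) = 0.4346
−0.17·log₂(0.17) = 0.4346
−0.05·log₂(0.05) = 0.2161
−0.19·log₂(0.19) = 0.4552
−0.13·log₂(0.13) = 0.3826
Sum ≈ 2.7248 → 2.7248 bits.

2.7248 bits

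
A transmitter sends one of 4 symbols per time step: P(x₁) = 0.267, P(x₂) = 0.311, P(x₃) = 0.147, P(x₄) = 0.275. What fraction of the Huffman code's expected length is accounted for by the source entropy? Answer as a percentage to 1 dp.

Entropy H = −Σ p log₂ p ≈ 1.9515 bits.
Huffman merges: 147/1000+267/1000→207/500; 11/40+311/1000→293/500; 207/500+293/500→1. L = 2 ≈ 2.0000.
Efficiency = H/L = 1.9515/2.0000 = 97.6%.

97.6%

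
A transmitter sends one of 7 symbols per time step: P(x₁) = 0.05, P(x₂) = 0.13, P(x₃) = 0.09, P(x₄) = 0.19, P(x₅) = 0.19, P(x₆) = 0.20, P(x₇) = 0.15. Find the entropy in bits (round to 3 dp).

H = −Σ pᵢ log₂ pᵢ.
−0.05·log₂(0.05) = 0.2161
−0.13·log₂(0.13) = 0.3826
−0.09·log₂(0.09) = 0.3127
−0.19·log₂(0.19) = 0.4552
−0.19·log₂(0.19) = 0.4552
−0.20·log₂(0.20) = 0.4644
−0.15·log₂(0.15) = 0.4105
Sum ≈ 2.6968 → 2.697 bits.

2.697 bits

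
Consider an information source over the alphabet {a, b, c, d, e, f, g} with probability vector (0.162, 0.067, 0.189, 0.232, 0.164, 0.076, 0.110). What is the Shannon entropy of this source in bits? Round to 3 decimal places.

2.691 bits

H = −Σ pᵢ log₂ pᵢ.
−0.162·log₂(0.162) = 0.4254
−0.067·log₂(0.067) = 0.2613
−0.189·log₂(0.189) = 0.4543
−0.232·log₂(0.232) = 0.4890
−0.164·log₂(0.164) = 0.4278
−0.076·log₂(0.076) = 0.2826
−0.110·log₂(0.110) = 0.3503
Sum ≈ 2.6906 → 2.691 bits.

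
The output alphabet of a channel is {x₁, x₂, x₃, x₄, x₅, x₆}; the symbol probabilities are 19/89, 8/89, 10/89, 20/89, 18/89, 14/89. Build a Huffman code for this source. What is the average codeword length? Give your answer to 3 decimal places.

2.562 bits/symbol

Repeatedly combine the two least-probable nodes; the expected code length is the sum of the merged weights.
merge 8/89 + 10/89 → 18/89
merge 14/89 + 18/89 → 32/89
merge 18/89 + 19/89 → 37/89
merge 20/89 + 32/89 → 52/89
merge 37/89 + 52/89 → 1
L = 18/89 + 32/89 + 37/89 + 52/89 + 1 = 228/89 ≈ 2.562 bits/symbol.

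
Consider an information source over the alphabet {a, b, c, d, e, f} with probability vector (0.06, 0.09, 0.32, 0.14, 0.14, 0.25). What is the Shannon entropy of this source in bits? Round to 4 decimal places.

2.3764 bits

H = −Σ pᵢ log₂ pᵢ.
−0.06·log₂(0.06) = 0.2435
−0.09·log₂(0.09) = 0.3127
−0.32·log₂(0.32) = 0.5260
−0.14·log₂(0.14) = 0.3971
−0.14·log₂(0.14) = 0.3971
−0.25·log₂(0.25) = 0.5000
Sum ≈ 2.3764 → 2.3764 bits.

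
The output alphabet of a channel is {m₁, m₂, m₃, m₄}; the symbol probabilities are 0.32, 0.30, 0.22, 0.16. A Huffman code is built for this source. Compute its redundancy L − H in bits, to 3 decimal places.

Entropy H = −Σ p log₂ p ≈ 1.9507 bits.
Huffman merges: 4/25+11/50→19/50; 3/10+8/25→31/50; 19/50+31/50→1. L = 2 ≈ 2.0000.
L − H = 2.0000 − 1.9507 = 0.049 bits.

0.049 bits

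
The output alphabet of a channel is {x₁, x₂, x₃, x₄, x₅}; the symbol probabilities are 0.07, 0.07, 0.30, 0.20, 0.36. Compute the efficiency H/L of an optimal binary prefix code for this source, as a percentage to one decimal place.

96.8%

Entropy H = −Σ p log₂ p ≈ 2.0532 bits.
Huffman merges: 7/100+7/100→7/50; 7/50+1/5→17/50; 3/10+17/50→16/25; 9/25+16/25→1. L = 53/25 ≈ 2.1200.
Efficiency = H/L = 2.0532/2.1200 = 96.8%.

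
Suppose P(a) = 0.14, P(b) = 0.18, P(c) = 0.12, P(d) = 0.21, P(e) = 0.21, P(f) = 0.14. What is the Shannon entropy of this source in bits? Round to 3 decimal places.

H = −Σ pᵢ log₂ pᵢ.
−0.14·log₂(0.14) = 0.3971
−0.18·log₂(0.18) = 0.4453
−0.12·log₂(0.12) = 0.3671
−0.21·log₂(0.21) = 0.4728
−0.21·log₂(0.21) = 0.4728
−0.14·log₂(0.14) = 0.3971
Sum ≈ 2.5522 → 2.552 bits.

2.552 bits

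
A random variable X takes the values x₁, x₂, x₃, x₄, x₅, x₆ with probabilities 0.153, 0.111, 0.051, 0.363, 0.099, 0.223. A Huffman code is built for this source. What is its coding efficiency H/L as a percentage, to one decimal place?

Entropy H = −Σ p log₂ p ≈ 2.3291 bits.
Huffman merges: 51/1000+99/1000→3/20; 111/1000+3/20→261/1000; 153/1000+223/1000→47/125; 261/1000+363/1000→78/125; 47/125+78/125→1. L = 2411/1000 ≈ 2.4110.
Efficiency = H/L = 2.3291/2.4110 = 96.6%.

96.6%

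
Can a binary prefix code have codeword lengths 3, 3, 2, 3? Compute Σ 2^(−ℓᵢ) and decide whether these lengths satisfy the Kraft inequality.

0.625; yes

With common denominator 2^3 = 8: Σ 2^(−ℓᵢ) = 1/8 + 1/8 + 2/8 + 1/8 = 5/8 = 0.625.
Kraft's inequality requires Σ ≤ 1; here Σ = 0.625 ≤ 1, so such a prefix code exists.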